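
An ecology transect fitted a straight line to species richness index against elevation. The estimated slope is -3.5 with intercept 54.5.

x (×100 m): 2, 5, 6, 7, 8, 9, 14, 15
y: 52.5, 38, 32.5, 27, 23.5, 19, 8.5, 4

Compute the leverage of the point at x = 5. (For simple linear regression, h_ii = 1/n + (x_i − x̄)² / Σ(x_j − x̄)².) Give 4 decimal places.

x̄ = (2 + 5 + 6 + 7 + 8 + 9 + 14 + 15)/8 = 8.25
Σ(x − x̄)² = 39.0625 + 10.5625 + 5.0625 + 1.5625 + 0.0625 + 0.5625 + 33.0625 + 45.5625 = 135.5
h = 1/8 + (-3.25)²/135.5 = 0.125 + 0.077952 = 0.2030

h = 0.2030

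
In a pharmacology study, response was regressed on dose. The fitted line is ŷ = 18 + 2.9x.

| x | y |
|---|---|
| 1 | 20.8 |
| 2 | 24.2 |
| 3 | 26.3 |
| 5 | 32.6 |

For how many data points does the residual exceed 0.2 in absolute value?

x=1: ŷ = 18 + 2.9·1 = 20.9; e = 20.8 − 20.9 = -0.1
x=2: ŷ = 18 + 2.9·2 = 23.8; e = 24.2 − 23.8 = 0.4
x=3: ŷ = 18 + 2.9·3 = 26.7; e = 26.3 − 26.7 = -0.4
x=5: ŷ = 18 + 2.9·5 = 32.5; e = 32.6 − 32.5 = 0.1
|e| > 0.2: x=2 (|e|=0.4), x=3 (|e|=0.4) → 2

2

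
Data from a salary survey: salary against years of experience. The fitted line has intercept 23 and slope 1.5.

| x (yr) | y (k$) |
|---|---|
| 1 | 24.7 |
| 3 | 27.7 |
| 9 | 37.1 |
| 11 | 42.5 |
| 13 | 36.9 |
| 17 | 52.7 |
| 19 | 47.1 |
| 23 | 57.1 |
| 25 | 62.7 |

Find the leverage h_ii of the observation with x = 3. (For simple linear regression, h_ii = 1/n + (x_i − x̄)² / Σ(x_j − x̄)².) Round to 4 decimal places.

h = 0.3065

x̄ = (1 + 3 + 9 + 11 + 13 + 17 + 19 + 23 + 25)/9 = 13.4444
Σ(x − x̄)² = 154.864 + 109.086 + 19.7531 + 5.97531 + 0.197531 + 12.642 + 30.8642 + 91.3086 + 133.531 = 558.222
h = 1/9 + (-10.4444)²/558.222 = 0.111111 + 0.195418 = 0.3065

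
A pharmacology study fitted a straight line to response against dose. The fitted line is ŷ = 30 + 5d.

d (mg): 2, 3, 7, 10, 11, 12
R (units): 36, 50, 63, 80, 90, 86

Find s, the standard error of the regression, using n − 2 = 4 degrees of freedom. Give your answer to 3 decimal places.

d=2: ŷ = 30 + 5·2 = 40; e = 36 − 40 = -4
d=3: ŷ = 30 + 5·3 = 45; e = 50 − 45 = 5
d=7: ŷ = 30 + 5·7 = 65; e = 63 − 65 = -2
d=10: ŷ = 30 + 5·10 = 80; e = 80 − 80 = 0
d=11: ŷ = 30 + 5·11 = 85; e = 90 − 85 = 5
d=12: ŷ = 30 + 5·12 = 90; e = 86 − 90 = -4
SSE = 16 + 25 + 4 + 0 + 25 + 16 = 86
s = √(86/4) = √21.5 ≈ 4.637

s = 4.637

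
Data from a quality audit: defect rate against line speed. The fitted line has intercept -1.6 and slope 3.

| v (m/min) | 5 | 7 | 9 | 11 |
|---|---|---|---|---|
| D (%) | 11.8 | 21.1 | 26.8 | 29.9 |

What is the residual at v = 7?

ŷ = -1.6 + 3·7 = 19.4
r = 21.1 − 19.4 = 1.7

r = 1.7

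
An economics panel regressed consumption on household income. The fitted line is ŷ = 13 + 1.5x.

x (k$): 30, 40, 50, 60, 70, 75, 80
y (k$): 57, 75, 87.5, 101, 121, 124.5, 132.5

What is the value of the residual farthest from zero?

r = 3

x=30: ŷ = 13 + 1.5·30 = 58; r = 57 − 58 = -1
x=40: ŷ = 13 + 1.5·40 = 73; r = 75 − 73 = 2
x=50: ŷ = 13 + 1.5·50 = 88; r = 87.5 − 88 = -0.5
x=60: ŷ = 13 + 1.5·60 = 103; r = 101 − 103 = -2
x=70: ŷ = 13 + 1.5·70 = 118; r = 121 − 118 = 3
x=75: ŷ = 13 + 1.5·75 = 125.5; r = 124.5 − 125.5 = -1
x=80: ŷ = 13 + 1.5·80 = 133; r = 132.5 − 133 = -0.5
Largest |r| is 3 at x = 70, residual 3.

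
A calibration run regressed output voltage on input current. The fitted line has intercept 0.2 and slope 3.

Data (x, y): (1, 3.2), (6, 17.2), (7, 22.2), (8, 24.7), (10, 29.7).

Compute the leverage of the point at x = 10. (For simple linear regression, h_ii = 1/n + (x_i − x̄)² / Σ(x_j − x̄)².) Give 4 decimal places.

x̄ = (1 + 6 + 7 + 8 + 10)/5 = 6.4
Σ(x − x̄)² = 29.16 + 0.16 + 0.36 + 2.56 + 12.96 = 45.2
h = 1/5 + (3.6)²/45.2 = 0.2 + 0.286726 = 0.4867

h = 0.4867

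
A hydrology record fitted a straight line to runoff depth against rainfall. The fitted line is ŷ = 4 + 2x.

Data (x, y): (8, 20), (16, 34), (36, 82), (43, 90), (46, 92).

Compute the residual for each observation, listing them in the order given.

x=8: ŷ = 4 + 2·8 = 20; r = 20 − 20 = 0
x=16: ŷ = 4 + 2·16 = 36; r = 34 − 36 = -2
x=36: ŷ = 4 + 2·36 = 76; r = 82 − 76 = 6
x=43: ŷ = 4 + 2·43 = 90; r = 90 − 90 = 0
x=46: ŷ = 4 + 2·46 = 96; r = 92 − 96 = -4

0, -2, 6, 0, -4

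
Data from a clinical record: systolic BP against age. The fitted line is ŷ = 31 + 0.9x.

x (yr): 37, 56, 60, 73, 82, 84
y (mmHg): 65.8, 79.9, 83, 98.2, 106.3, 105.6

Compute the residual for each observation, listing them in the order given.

x=37: ŷ = 31 + 0.9·37 = 64.3; e = 65.8 − 64.3 = 1.5
x=56: ŷ = 31 + 0.9·56 = 81.4; e = 79.9 − 81.4 = -1.5
x=60: ŷ = 31 + 0.9·60 = 85; e = 83 − 85 = -2
x=73: ŷ = 31 + 0.9·73 = 96.7; e = 98.2 − 96.7 = 1.5
x=82: ŷ = 31 + 0.9·82 = 104.8; e = 106.3 − 104.8 = 1.5
x=84: ŷ = 31 + 0.9·84 = 106.6; e = 105.6 − 106.6 = -1

1.5, -1.5, -2, 1.5, 1.5, -1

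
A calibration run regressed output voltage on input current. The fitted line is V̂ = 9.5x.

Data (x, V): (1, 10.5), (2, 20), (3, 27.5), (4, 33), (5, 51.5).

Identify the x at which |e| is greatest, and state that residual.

x = 4, e = -5

x=1: V̂ = 9.5·1 = 9.5; e = 10.5 − 9.5 = 1
x=2: V̂ = 9.5·2 = 19; e = 20 − 19 = 1
x=3: V̂ = 9.5·3 = 28.5; e = 27.5 − 28.5 = -1
x=4: V̂ = 9.5·4 = 38; e = 33 − 38 = -5
x=5: V̂ = 9.5·5 = 47.5; e = 51.5 − 47.5 = 4
Largest |e| is 5 at x = 4, residual -5.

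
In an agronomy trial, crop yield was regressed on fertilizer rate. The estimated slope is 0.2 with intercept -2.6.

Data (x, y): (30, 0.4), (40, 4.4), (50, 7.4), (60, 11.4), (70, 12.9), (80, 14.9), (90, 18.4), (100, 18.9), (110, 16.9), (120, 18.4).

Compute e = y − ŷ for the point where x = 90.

e = 3

ŷ = -2.6 + 0.2·90 = 15.4
e = 18.4 − 15.4 = 3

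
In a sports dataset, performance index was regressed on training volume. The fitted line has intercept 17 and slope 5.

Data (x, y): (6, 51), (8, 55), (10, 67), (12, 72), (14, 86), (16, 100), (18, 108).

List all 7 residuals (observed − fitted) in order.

4, -2, 0, -5, -1, 3, 1

x=6: ŷ = 17 + 5·6 = 47; r = 51 − 47 = 4
x=8: ŷ = 17 + 5·8 = 57; r = 55 − 57 = -2
x=10: ŷ = 17 + 5·10 = 67; r = 67 − 67 = 0
x=12: ŷ = 17 + 5·12 = 77; r = 72 − 77 = -5
x=14: ŷ = 17 + 5·14 = 87; r = 86 − 87 = -1
x=16: ŷ = 17 + 5·16 = 97; r = 100 − 97 = 3
x=18: ŷ = 17 + 5·18 = 107; r = 108 − 107 = 1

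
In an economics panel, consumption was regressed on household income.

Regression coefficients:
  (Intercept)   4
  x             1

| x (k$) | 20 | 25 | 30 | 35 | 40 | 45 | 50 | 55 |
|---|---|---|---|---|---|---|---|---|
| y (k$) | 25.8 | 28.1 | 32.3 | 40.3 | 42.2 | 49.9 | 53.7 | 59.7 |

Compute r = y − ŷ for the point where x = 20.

ŷ = 4 + 20 = 24
r = 25.8 − 24 = 1.8

r = 1.8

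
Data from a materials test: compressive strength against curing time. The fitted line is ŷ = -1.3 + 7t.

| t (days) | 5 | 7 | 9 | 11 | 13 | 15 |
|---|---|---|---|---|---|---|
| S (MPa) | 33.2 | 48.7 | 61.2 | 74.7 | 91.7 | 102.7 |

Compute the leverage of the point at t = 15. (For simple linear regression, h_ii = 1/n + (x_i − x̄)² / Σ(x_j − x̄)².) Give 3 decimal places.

h = 0.524

t̄ = (5 + 7 + 9 + 11 + 13 + 15)/6 = 10
Σ(t − t̄)² = 25 + 9 + 1 + 1 + 9 + 25 = 70
h = 1/6 + (5)²/70 = 0.166667 + 0.357143 = 0.524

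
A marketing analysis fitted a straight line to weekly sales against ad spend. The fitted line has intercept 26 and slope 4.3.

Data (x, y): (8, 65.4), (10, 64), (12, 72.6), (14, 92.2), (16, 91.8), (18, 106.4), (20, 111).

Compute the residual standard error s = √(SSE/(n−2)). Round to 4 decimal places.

x=8: ŷ = 26 + 4.3·8 = 60.4; e = 65.4 − 60.4 = 5
x=10: ŷ = 26 + 4.3·10 = 69; e = 64 − 69 = -5
x=12: ŷ = 26 + 4.3·12 = 77.6; e = 72.6 − 77.6 = -5
x=14: ŷ = 26 + 4.3·14 = 86.2; e = 92.2 − 86.2 = 6
x=16: ŷ = 26 + 4.3·16 = 94.8; e = 91.8 − 94.8 = -3
x=18: ŷ = 26 + 4.3·18 = 103.4; e = 106.4 − 103.4 = 3
x=20: ŷ = 26 + 4.3·20 = 112; e = 111 − 112 = -1
SSE = 25 + 25 + 25 + 36 + 9 + 9 + 1 = 130
s = √(130/5) = √26 ≈ 5.0990

s = 5.0990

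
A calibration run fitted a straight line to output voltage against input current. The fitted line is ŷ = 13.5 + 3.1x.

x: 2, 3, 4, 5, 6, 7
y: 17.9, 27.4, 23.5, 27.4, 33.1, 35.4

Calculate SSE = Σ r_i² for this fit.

x=2: ŷ = 13.5 + 3.1·2 = 19.7; r = 17.9 − 19.7 = -1.8
x=3: ŷ = 13.5 + 3.1·3 = 22.8; r = 27.4 − 22.8 = 4.6
x=4: ŷ = 13.5 + 3.1·4 = 25.9; r = 23.5 − 25.9 = -2.4
x=5: ŷ = 13.5 + 3.1·5 = 29; r = 27.4 − 29 = -1.6
x=6: ŷ = 13.5 + 3.1·6 = 32.1; r = 33.1 − 32.1 = 1
x=7: ŷ = 13.5 + 3.1·7 = 35.2; r = 35.4 − 35.2 = 0.2
SSE = 3.24 + 21.16 + 5.76 + 2.56 + 1 + 0.04 = 33.76

SSE = 33.76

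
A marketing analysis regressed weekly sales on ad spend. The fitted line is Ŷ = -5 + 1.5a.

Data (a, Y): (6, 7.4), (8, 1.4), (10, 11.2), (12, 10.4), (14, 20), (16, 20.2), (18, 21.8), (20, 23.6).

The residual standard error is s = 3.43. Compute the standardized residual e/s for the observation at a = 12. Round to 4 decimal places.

-0.7580

Ŷ = -5 + 1.5·12 = 13
e = 10.4 − 13 = -2.6
e/s = -2.6 / 3.43 = -0.7580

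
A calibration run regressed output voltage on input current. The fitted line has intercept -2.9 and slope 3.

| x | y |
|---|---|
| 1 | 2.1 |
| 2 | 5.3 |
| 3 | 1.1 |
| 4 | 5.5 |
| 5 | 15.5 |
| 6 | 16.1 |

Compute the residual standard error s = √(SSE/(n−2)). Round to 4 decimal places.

s = 3.8523

x=1: ŷ = -2.9 + 3·1 = 0.1; r = 2.1 − 0.1 = 2
x=2: ŷ = -2.9 + 3·2 = 3.1; r = 5.3 − 3.1 = 2.2
x=3: ŷ = -2.9 + 3·3 = 6.1; r = 1.1 − 6.1 = -5
x=4: ŷ = -2.9 + 3·4 = 9.1; r = 5.5 − 9.1 = -3.6
x=5: ŷ = -2.9 + 3·5 = 12.1; r = 15.5 − 12.1 = 3.4
x=6: ŷ = -2.9 + 3·6 = 15.1; r = 16.1 − 15.1 = 1
SSE = 4 + 4.84 + 25 + 12.96 + 11.56 + 1 = 59.36
s = √(59.36/4) = √14.84 ≈ 3.8523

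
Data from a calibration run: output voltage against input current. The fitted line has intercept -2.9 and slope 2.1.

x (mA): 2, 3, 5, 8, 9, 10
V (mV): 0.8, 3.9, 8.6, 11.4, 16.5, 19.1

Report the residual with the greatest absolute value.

x=2: V̂ = -2.9 + 2.1·2 = 1.3; e = 0.8 − 1.3 = -0.5
x=3: V̂ = -2.9 + 2.1·3 = 3.4; e = 3.9 − 3.4 = 0.5
x=5: V̂ = -2.9 + 2.1·5 = 7.6; e = 8.6 − 7.6 = 1
x=8: V̂ = -2.9 + 2.1·8 = 13.9; e = 11.4 − 13.9 = -2.5
x=9: V̂ = -2.9 + 2.1·9 = 16; e = 16.5 − 16 = 0.5
x=10: V̂ = -2.9 + 2.1·10 = 18.1; e = 19.1 − 18.1 = 1
Largest |e| is 2.5 at x = 8, residual -2.5.

e = -2.5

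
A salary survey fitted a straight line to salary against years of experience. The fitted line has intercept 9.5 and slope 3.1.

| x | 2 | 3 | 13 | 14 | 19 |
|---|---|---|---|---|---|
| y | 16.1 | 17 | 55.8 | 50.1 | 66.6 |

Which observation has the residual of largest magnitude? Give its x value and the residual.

x = 13, e = 6

x=2: ŷ = 9.5 + 3.1·2 = 15.7; e = 16.1 − 15.7 = 0.4
x=3: ŷ = 9.5 + 3.1·3 = 18.8; e = 17 − 18.8 = -1.8
x=13: ŷ = 9.5 + 3.1·13 = 49.8; e = 55.8 − 49.8 = 6
x=14: ŷ = 9.5 + 3.1·14 = 52.9; e = 50.1 − 52.9 = -2.8
x=19: ŷ = 9.5 + 3.1·19 = 68.4; e = 66.6 − 68.4 = -1.8
Largest |e| is 6 at x = 13, residual 6.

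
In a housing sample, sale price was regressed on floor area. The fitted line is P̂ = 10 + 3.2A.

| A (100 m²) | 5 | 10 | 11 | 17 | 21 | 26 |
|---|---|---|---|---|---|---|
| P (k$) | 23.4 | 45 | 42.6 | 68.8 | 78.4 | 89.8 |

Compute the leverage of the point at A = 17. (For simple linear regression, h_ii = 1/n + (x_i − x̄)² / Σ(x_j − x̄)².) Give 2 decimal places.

Ā = (5 + 10 + 11 + 17 + 21 + 26)/6 = 15
Σ(A − Ā)² = 100 + 25 + 16 + 4 + 36 + 121 = 302
h = 1/6 + (2)²/302 = 0.166667 + 0.013245 = 0.18

h = 0.18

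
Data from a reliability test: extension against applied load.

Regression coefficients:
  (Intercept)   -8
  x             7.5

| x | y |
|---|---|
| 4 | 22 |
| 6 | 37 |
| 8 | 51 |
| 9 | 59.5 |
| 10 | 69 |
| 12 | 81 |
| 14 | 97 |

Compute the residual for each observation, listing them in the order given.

0, 0, -1, 0, 2, -1, 0

x=4: ŷ = -8 + 7.5·4 = 22; e = 22 − 22 = 0
x=6: ŷ = -8 + 7.5·6 = 37; e = 37 − 37 = 0
x=8: ŷ = -8 + 7.5·8 = 52; e = 51 − 52 = -1
x=9: ŷ = -8 + 7.5·9 = 59.5; e = 59.5 − 59.5 = 0
x=10: ŷ = -8 + 7.5·10 = 67; e = 69 − 67 = 2
x=12: ŷ = -8 + 7.5·12 = 82; e = 81 − 82 = -1
x=14: ŷ = -8 + 7.5·14 = 97; e = 97 − 97 = 0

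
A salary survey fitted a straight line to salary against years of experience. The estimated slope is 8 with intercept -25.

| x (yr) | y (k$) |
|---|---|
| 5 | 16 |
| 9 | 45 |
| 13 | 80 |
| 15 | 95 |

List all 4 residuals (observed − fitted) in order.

x=5: ŷ = -25 + 8·5 = 15; r = 16 − 15 = 1
x=9: ŷ = -25 + 8·9 = 47; r = 45 − 47 = -2
x=13: ŷ = -25 + 8·13 = 79; r = 80 − 79 = 1
x=15: ŷ = -25 + 8·15 = 95; r = 95 − 95 = 0

1, -2, 1, 0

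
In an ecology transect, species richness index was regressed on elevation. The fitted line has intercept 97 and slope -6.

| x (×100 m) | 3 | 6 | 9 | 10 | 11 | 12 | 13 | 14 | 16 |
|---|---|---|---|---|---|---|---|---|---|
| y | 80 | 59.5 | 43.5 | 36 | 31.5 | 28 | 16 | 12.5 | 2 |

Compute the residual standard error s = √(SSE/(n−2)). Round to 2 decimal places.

x=3: ŷ = 97 − 6·3 = 79; e = 80 − 79 = 1
x=6: ŷ = 97 − 6·6 = 61; e = 59.5 − 61 = -1.5
x=9: ŷ = 97 − 6·9 = 43; e = 43.5 − 43 = 0.5
x=10: ŷ = 97 − 6·10 = 37; e = 36 − 37 = -1
x=11: ŷ = 97 − 6·11 = 31; e = 31.5 − 31 = 0.5
x=12: ŷ = 97 − 6·12 = 25; e = 28 − 25 = 3
x=13: ŷ = 97 − 6·13 = 19; e = 16 − 19 = -3
x=14: ŷ = 97 − 6·14 = 13; e = 12.5 − 13 = -0.5
x=16: ŷ = 97 − 6·16 = 1; e = 2 − 1 = 1
SSE = 1 + 2.25 + 0.25 + 1 + 0.25 + 9 + 9 + 0.25 + 1 = 24
s = √(24/7) = √3.42857 ≈ 1.85

s = 1.85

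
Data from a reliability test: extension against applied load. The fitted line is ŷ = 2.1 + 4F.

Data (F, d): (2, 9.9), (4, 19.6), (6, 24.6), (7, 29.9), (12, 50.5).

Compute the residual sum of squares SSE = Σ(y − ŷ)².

F=2: ŷ = 2.1 + 4·2 = 10.1; e = 9.9 − 10.1 = -0.2
F=4: ŷ = 2.1 + 4·4 = 18.1; e = 19.6 − 18.1 = 1.5
F=6: ŷ = 2.1 + 4·6 = 26.1; e = 24.6 − 26.1 = -1.5
F=7: ŷ = 2.1 + 4·7 = 30.1; e = 29.9 − 30.1 = -0.2
F=12: ŷ = 2.1 + 4·12 = 50.1; e = 50.5 − 50.1 = 0.4
SSE = 0.04 + 2.25 + 2.25 + 0.04 + 0.16 = 4.74

SSE = 4.74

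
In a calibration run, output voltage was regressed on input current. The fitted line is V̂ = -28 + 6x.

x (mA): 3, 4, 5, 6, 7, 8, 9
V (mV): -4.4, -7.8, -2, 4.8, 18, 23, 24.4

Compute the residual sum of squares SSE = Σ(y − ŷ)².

x=3: V̂ = -28 + 6·3 = -10; e = -4.4 − (-10) = 5.6
x=4: V̂ = -28 + 6·4 = -4; e = -7.8 − (-4) = -3.8
x=5: V̂ = -28 + 6·5 = 2; e = -2 − 2 = -4
x=6: V̂ = -28 + 6·6 = 8; e = 4.8 − 8 = -3.2
x=7: V̂ = -28 + 6·7 = 14; e = 18 − 14 = 4
x=8: V̂ = -28 + 6·8 = 20; e = 23 − 20 = 3
x=9: V̂ = -28 + 6·9 = 26; e = 24.4 − 26 = -1.6
SSE = 31.36 + 14.44 + 16 + 10.24 + 16 + 9 + 2.56 = 99.6

SSE = 99.6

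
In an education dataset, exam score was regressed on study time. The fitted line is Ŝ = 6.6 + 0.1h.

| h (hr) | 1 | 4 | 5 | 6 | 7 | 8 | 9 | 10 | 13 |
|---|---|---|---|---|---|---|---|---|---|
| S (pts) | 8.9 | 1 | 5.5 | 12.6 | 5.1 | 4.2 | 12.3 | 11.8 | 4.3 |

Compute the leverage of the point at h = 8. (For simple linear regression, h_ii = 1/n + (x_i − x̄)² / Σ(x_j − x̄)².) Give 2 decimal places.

h̄ = (1 + 4 + 5 + 6 + 7 + 8 + 9 + 10 + 13)/9 = 7
Σ(h − h̄)² = 36 + 9 + 4 + 1 + 0 + 1 + 4 + 9 + 36 = 100
h = 1/9 + (1)²/100 = 0.111111 + 0.01 = 0.12

h = 0.12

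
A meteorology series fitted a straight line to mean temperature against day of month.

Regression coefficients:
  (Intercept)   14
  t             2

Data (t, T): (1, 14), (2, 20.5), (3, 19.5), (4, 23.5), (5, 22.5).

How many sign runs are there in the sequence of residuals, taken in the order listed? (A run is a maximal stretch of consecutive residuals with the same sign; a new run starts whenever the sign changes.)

5 runs

t=1: T̂ = 14 + 2·1 = 16; r = 14 − 16 = -2
t=2: T̂ = 14 + 2·2 = 18; r = 20.5 − 18 = 2.5
t=3: T̂ = 14 + 2·3 = 20; r = 19.5 − 20 = -0.5
t=4: T̂ = 14 + 2·4 = 22; r = 23.5 − 22 = 1.5
t=5: T̂ = 14 + 2·5 = 24; r = 22.5 − 24 = -1.5
Signs: − + − + −
Runs: −×1, +×1, −×1, +×1, −×1 → 5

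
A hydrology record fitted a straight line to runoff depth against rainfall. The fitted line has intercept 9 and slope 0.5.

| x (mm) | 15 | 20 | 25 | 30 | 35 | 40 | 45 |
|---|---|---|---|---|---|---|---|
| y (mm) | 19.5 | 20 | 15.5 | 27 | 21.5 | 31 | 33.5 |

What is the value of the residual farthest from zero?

r = -6

x=15: ŷ = 9 + 0.5·15 = 16.5; r = 19.5 − 16.5 = 3
x=20: ŷ = 9 + 0.5·20 = 19; r = 20 − 19 = 1
x=25: ŷ = 9 + 0.5·25 = 21.5; r = 15.5 − 21.5 = -6
x=30: ŷ = 9 + 0.5·30 = 24; r = 27 − 24 = 3
x=35: ŷ = 9 + 0.5·35 = 26.5; r = 21.5 − 26.5 = -5
x=40: ŷ = 9 + 0.5·40 = 29; r = 31 − 29 = 2
x=45: ŷ = 9 + 0.5·45 = 31.5; r = 33.5 − 31.5 = 2
Largest |r| is 6 at x = 25, residual -6.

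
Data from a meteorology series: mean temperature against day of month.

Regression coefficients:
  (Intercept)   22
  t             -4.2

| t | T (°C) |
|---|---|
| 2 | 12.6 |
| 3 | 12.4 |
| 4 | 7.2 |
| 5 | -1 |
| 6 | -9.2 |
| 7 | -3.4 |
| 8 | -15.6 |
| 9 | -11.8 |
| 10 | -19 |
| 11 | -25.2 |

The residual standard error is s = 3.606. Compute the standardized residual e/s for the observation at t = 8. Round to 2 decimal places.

ŷ = 22 − 4.2·8 = -11.6
e = -15.6 − (-11.6) = -4
e/s = -4 / 3.606 = -1.11

-1.11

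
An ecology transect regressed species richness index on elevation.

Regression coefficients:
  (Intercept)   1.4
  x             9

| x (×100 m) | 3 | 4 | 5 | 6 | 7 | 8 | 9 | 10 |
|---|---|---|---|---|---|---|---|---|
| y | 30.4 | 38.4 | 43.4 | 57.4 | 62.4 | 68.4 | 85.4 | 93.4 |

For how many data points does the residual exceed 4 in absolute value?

1

x=3: ŷ = 1.4 + 9·3 = 28.4; r = 30.4 − 28.4 = 2
x=4: ŷ = 1.4 + 9·4 = 37.4; r = 38.4 − 37.4 = 1
x=5: ŷ = 1.4 + 9·5 = 46.4; r = 43.4 − 46.4 = -3
x=6: ŷ = 1.4 + 9·6 = 55.4; r = 57.4 − 55.4 = 2
x=7: ŷ = 1.4 + 9·7 = 64.4; r = 62.4 − 64.4 = -2
x=8: ŷ = 1.4 + 9·8 = 73.4; r = 68.4 − 73.4 = -5
x=9: ŷ = 1.4 + 9·9 = 82.4; r = 85.4 − 82.4 = 3
x=10: ŷ = 1.4 + 9·10 = 91.4; r = 93.4 − 91.4 = 2
|r| > 4: x=8 (|r|=5) → 1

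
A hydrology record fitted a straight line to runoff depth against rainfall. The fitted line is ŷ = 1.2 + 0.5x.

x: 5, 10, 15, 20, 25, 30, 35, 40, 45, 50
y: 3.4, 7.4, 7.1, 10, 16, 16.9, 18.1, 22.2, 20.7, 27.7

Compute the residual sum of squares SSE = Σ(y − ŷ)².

SSE = 23.92

x=5: ŷ = 1.2 + 0.5·5 = 3.7; e = 3.4 − 3.7 = -0.3
x=10: ŷ = 1.2 + 0.5·10 = 6.2; e = 7.4 − 6.2 = 1.2
x=15: ŷ = 1.2 + 0.5·15 = 8.7; e = 7.1 − 8.7 = -1.6
x=20: ŷ = 1.2 + 0.5·20 = 11.2; e = 10 − 11.2 = -1.2
x=25: ŷ = 1.2 + 0.5·25 = 13.7; e = 16 − 13.7 = 2.3
x=30: ŷ = 1.2 + 0.5·30 = 16.2; e = 16.9 − 16.2 = 0.7
x=35: ŷ = 1.2 + 0.5·35 = 18.7; e = 18.1 − 18.7 = -0.6
x=40: ŷ = 1.2 + 0.5·40 = 21.2; e = 22.2 − 21.2 = 1
x=45: ŷ = 1.2 + 0.5·45 = 23.7; e = 20.7 − 23.7 = -3
x=50: ŷ = 1.2 + 0.5·50 = 26.2; e = 27.7 − 26.2 = 1.5
SSE = 0.09 + 1.44 + 2.56 + 1.44 + 5.29 + 0.49 + 0.36 + 1 + 9 + 2.25 = 23.92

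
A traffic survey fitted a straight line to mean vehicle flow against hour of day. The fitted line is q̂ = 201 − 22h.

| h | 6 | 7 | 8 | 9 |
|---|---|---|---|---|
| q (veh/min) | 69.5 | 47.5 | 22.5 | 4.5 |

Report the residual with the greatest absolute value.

h=6: q̂ = 201 − 22·6 = 69; e = 69.5 − 69 = 0.5
h=7: q̂ = 201 − 22·7 = 47; e = 47.5 − 47 = 0.5
h=8: q̂ = 201 − 22·8 = 25; e = 22.5 − 25 = -2.5
h=9: q̂ = 201 − 22·9 = 3; e = 4.5 − 3 = 1.5
Largest |e| is 2.5 at h = 8, residual -2.5.

e = -2.5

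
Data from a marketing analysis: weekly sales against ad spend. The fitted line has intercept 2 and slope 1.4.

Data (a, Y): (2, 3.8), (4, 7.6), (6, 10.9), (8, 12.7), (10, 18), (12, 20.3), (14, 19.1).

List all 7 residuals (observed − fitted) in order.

a=2: Ŷ = 2 + 1.4·2 = 4.8; e = 3.8 − 4.8 = -1
a=4: Ŷ = 2 + 1.4·4 = 7.6; e = 7.6 − 7.6 = 0
a=6: Ŷ = 2 + 1.4·6 = 10.4; e = 10.9 − 10.4 = 0.5
a=8: Ŷ = 2 + 1.4·8 = 13.2; e = 12.7 − 13.2 = -0.5
a=10: Ŷ = 2 + 1.4·10 = 16; e = 18 − 16 = 2
a=12: Ŷ = 2 + 1.4·12 = 18.8; e = 20.3 − 18.8 = 1.5
a=14: Ŷ = 2 + 1.4·14 = 21.6; e = 19.1 − 21.6 = -2.5

-1, 0, 0.5, -0.5, 2, 1.5, -2.5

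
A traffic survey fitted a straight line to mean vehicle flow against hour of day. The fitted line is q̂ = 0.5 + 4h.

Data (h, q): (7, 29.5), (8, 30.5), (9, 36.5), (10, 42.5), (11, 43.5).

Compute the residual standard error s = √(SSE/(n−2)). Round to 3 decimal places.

s = 1.826

h=7: q̂ = 0.5 + 4·7 = 28.5; e = 29.5 − 28.5 = 1
h=8: q̂ = 0.5 + 4·8 = 32.5; e = 30.5 − 32.5 = -2
h=9: q̂ = 0.5 + 4·9 = 36.5; e = 36.5 − 36.5 = 0
h=10: q̂ = 0.5 + 4·10 = 40.5; e = 42.5 − 40.5 = 2
h=11: q̂ = 0.5 + 4·11 = 44.5; e = 43.5 − 44.5 = -1
SSE = 1 + 4 + 0 + 4 + 1 = 10
s = √(10/3) = √3.33333 ≈ 1.826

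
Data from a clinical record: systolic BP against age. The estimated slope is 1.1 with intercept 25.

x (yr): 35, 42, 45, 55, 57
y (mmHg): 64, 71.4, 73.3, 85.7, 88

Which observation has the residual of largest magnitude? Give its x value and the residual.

x=35: ŷ = 25 + 1.1·35 = 63.5; r = 64 − 63.5 = 0.5
x=42: ŷ = 25 + 1.1·42 = 71.2; r = 71.4 − 71.2 = 0.2
x=45: ŷ = 25 + 1.1·45 = 74.5; r = 73.3 − 74.5 = -1.2
x=55: ŷ = 25 + 1.1·55 = 85.5; r = 85.7 − 85.5 = 0.2
x=57: ŷ = 25 + 1.1·57 = 87.7; r = 88 − 87.7 = 0.3
Largest |r| is 1.2 at x = 45, residual -1.2.

x = 45, r = -1.2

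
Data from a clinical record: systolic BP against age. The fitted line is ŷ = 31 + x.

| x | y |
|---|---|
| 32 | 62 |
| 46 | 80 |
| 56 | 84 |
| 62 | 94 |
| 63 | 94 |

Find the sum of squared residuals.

SSE = 20

x=32: ŷ = 31 + 32 = 63; r = 62 − 63 = -1
x=46: ŷ = 31 + 46 = 77; r = 80 − 77 = 3
x=56: ŷ = 31 + 56 = 87; r = 84 − 87 = -3
x=62: ŷ = 31 + 62 = 93; r = 94 − 93 = 1
x=63: ŷ = 31 + 63 = 94; r = 94 − 94 = 0
SSE = 1 + 9 + 9 + 1 + 0 = 20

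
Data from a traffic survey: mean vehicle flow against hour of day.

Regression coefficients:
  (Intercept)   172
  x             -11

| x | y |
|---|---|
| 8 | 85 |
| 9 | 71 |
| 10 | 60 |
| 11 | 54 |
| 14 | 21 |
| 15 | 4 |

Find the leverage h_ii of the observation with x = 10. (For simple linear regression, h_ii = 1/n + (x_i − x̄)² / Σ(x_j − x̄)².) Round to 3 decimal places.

h = 0.202

x̄ = (8 + 9 + 10 + 11 + 14 + 15)/6 = 11.1667
Σ(x − x̄)² = 10.0278 + 4.69444 + 1.36111 + 0.0277778 + 8.02778 + 14.6944 = 38.8333
h = 1/6 + (-1.16667)²/38.8333 = 0.166667 + 0.0350501 = 0.202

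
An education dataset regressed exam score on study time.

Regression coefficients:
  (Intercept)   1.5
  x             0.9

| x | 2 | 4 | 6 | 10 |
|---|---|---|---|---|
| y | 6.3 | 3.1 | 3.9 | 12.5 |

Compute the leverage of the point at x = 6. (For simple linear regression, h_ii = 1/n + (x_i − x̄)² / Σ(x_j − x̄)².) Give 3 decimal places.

x̄ = (2 + 4 + 6 + 10)/4 = 5.5
Σ(x − x̄)² = 12.25 + 2.25 + 0.25 + 20.25 = 35
h = 1/4 + (0.5)²/35 = 0.25 + 0.00714286 = 0.257

h = 0.257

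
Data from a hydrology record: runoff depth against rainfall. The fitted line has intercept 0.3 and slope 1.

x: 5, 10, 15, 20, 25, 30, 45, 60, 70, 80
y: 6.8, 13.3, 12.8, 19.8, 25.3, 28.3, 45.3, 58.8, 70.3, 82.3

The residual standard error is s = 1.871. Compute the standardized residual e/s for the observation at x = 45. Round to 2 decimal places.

ŷ = 0.3 + 45 = 45.3
e = 45.3 − 45.3 = 0
e/s = 0 / 1.871 = 0.00

0.00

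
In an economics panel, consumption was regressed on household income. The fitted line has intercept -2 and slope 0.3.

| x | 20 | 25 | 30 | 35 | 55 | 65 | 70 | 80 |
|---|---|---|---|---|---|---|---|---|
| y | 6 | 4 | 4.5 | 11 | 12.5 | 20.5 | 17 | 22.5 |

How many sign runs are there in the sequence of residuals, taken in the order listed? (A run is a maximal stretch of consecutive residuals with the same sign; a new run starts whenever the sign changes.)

x=20: ŷ = -2 + 0.3·20 = 4; r = 6 − 4 = 2
x=25: ŷ = -2 + 0.3·25 = 5.5; r = 4 − 5.5 = -1.5
x=30: ŷ = -2 + 0.3·30 = 7; r = 4.5 − 7 = -2.5
x=35: ŷ = -2 + 0.3·35 = 8.5; r = 11 − 8.5 = 2.5
x=55: ŷ = -2 + 0.3·55 = 14.5; r = 12.5 − 14.5 = -2
x=65: ŷ = -2 + 0.3·65 = 17.5; r = 20.5 − 17.5 = 3
x=70: ŷ = -2 + 0.3·70 = 19; r = 17 − 19 = -2
x=80: ŷ = -2 + 0.3·80 = 22; r = 22.5 − 22 = 0.5
Signs: + − − + − + − +
Runs: +×1, −×2, +×1, −×1, +×1, −×1, +×1 → 7

7 runs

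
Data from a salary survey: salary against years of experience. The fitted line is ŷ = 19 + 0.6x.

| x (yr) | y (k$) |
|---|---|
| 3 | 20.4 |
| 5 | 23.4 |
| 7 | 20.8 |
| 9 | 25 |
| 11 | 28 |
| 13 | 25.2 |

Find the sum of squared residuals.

x=3: ŷ = 19 + 0.6·3 = 20.8; e = 20.4 − 20.8 = -0.4
x=5: ŷ = 19 + 0.6·5 = 22; e = 23.4 − 22 = 1.4
x=7: ŷ = 19 + 0.6·7 = 23.2; e = 20.8 − 23.2 = -2.4
x=9: ŷ = 19 + 0.6·9 = 24.4; e = 25 − 24.4 = 0.6
x=11: ŷ = 19 + 0.6·11 = 25.6; e = 28 − 25.6 = 2.4
x=13: ŷ = 19 + 0.6·13 = 26.8; e = 25.2 − 26.8 = -1.6
SSE = 0.16 + 1.96 + 5.76 + 0.36 + 5.76 + 2.56 = 16.56

SSE = 16.56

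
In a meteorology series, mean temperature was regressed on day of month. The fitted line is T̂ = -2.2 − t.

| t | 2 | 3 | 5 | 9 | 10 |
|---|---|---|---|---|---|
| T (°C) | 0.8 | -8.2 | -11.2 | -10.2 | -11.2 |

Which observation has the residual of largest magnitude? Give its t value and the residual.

t=2: T̂ = -2.2 − 2 = -4.2; r = 0.8 − (-4.2) = 5
t=3: T̂ = -2.2 − 3 = -5.2; r = -8.2 − (-5.2) = -3
t=5: T̂ = -2.2 − 5 = -7.2; r = -11.2 − (-7.2) = -4
t=9: T̂ = -2.2 − 9 = -11.2; r = -10.2 − (-11.2) = 1
t=10: T̂ = -2.2 − 10 = -12.2; r = -11.2 − (-12.2) = 1
Largest |r| is 5 at t = 2, residual 5.

t = 2, r = 5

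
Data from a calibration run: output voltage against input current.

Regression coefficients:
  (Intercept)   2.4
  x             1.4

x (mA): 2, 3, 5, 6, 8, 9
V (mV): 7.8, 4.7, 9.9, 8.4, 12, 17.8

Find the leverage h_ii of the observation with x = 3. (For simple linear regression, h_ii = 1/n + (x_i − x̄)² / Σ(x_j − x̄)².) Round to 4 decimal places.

x̄ = (2 + 3 + 5 + 6 + 8 + 9)/6 = 5.5
Σ(x − x̄)² = 12.25 + 6.25 + 0.25 + 0.25 + 6.25 + 12.25 = 37.5
h = 1/6 + (-2.5)²/37.5 = 0.166667 + 0.166667 = 0.3333

h = 0.3333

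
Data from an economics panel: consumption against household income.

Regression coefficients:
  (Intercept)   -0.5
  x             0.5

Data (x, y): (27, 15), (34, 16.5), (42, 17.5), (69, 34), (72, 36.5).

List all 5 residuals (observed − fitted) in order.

2, 0, -3, 0, 1

x=27: ŷ = -0.5 + 0.5·27 = 13; e = 15 − 13 = 2
x=34: ŷ = -0.5 + 0.5·34 = 16.5; e = 16.5 − 16.5 = 0
x=42: ŷ = -0.5 + 0.5·42 = 20.5; e = 17.5 − 20.5 = -3
x=69: ŷ = -0.5 + 0.5·69 = 34; e = 34 − 34 = 0
x=72: ŷ = -0.5 + 0.5·72 = 35.5; e = 36.5 − 35.5 = 1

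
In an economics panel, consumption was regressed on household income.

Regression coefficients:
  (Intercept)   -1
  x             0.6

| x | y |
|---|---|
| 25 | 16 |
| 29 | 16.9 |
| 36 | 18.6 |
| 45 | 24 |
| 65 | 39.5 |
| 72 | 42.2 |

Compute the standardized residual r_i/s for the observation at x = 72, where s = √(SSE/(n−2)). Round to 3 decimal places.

x=25: ŷ = -1 + 0.6·25 = 14; r = 16 − 14 = 2
x=29: ŷ = -1 + 0.6·29 = 16.4; r = 16.9 − 16.4 = 0.5
x=36: ŷ = -1 + 0.6·36 = 20.6; r = 18.6 − 20.6 = -2
x=45: ŷ = -1 + 0.6·45 = 26; r = 24 − 26 = -2
x=65: ŷ = -1 + 0.6·65 = 38; r = 39.5 − 38 = 1.5
x=72: ŷ = -1 + 0.6·72 = 42.2; r = 42.2 − 42.2 = 0
SSE = 4 + 0.25 + 4 + 4 + 2.25 + 0 = 14.5
s = √(14.5/4) = 1.90394
r/s = 0 / 1.90394 = 0.000

0.000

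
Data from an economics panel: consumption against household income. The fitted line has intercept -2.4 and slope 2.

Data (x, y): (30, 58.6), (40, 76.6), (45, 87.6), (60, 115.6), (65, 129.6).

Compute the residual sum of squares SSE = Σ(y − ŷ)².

x=30: ŷ = -2.4 + 2·30 = 57.6; r = 58.6 − 57.6 = 1
x=40: ŷ = -2.4 + 2·40 = 77.6; r = 76.6 − 77.6 = -1
x=45: ŷ = -2.4 + 2·45 = 87.6; r = 87.6 − 87.6 = 0
x=60: ŷ = -2.4 + 2·60 = 117.6; r = 115.6 − 117.6 = -2
x=65: ŷ = -2.4 + 2·65 = 127.6; r = 129.6 − 127.6 = 2
SSE = 1 + 1 + 0 + 4 + 4 = 10

SSE = 10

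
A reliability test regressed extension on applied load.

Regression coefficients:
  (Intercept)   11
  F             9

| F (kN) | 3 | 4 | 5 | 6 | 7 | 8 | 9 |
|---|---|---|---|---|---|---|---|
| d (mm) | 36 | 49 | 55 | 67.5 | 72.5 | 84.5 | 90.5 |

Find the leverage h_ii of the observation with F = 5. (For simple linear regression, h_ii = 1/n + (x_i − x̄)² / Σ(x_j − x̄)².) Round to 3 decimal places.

F̄ = (3 + 4 + 5 + 6 + 7 + 8 + 9)/7 = 6
Σ(F − F̄)² = 9 + 4 + 1 + 0 + 1 + 4 + 9 = 28
h = 1/7 + (-1)²/28 = 0.142857 + 0.0357143 = 0.179

h = 0.179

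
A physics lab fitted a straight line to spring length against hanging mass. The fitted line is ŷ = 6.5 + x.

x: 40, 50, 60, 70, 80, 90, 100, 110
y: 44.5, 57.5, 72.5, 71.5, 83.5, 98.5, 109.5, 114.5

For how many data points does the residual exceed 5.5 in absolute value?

x=40: ŷ = 6.5 + 40 = 46.5; r = 44.5 − 46.5 = -2
x=50: ŷ = 6.5 + 50 = 56.5; r = 57.5 − 56.5 = 1
x=60: ŷ = 6.5 + 60 = 66.5; r = 72.5 − 66.5 = 6
x=70: ŷ = 6.5 + 70 = 76.5; r = 71.5 − 76.5 = -5
x=80: ŷ = 6.5 + 80 = 86.5; r = 83.5 − 86.5 = -3
x=90: ŷ = 6.5 + 90 = 96.5; r = 98.5 − 96.5 = 2
x=100: ŷ = 6.5 + 100 = 106.5; r = 109.5 − 106.5 = 3
x=110: ŷ = 6.5 + 110 = 116.5; r = 114.5 − 116.5 = -2
|r| > 5.5: x=60 (|r|=6) → 1

1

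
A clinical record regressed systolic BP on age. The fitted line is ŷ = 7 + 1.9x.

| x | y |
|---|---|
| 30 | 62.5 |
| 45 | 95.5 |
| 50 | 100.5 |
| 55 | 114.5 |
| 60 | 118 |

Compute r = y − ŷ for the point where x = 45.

r = 3

ŷ = 7 + 1.9·45 = 92.5
r = 95.5 − 92.5 = 3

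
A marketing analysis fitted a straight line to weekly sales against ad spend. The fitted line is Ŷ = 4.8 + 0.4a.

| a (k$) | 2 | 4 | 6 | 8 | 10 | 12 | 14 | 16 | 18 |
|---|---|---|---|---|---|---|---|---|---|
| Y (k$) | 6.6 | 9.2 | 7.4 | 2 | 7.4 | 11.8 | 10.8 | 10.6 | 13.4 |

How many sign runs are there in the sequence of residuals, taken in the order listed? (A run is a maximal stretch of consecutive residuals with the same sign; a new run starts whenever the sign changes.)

5 runs

a=2: Ŷ = 4.8 + 0.4·2 = 5.6; r = 6.6 − 5.6 = 1
a=4: Ŷ = 4.8 + 0.4·4 = 6.4; r = 9.2 − 6.4 = 2.8
a=6: Ŷ = 4.8 + 0.4·6 = 7.2; r = 7.4 − 7.2 = 0.2
a=8: Ŷ = 4.8 + 0.4·8 = 8; r = 2 − 8 = -6
a=10: Ŷ = 4.8 + 0.4·10 = 8.8; r = 7.4 − 8.8 = -1.4
a=12: Ŷ = 4.8 + 0.4·12 = 9.6; r = 11.8 − 9.6 = 2.2
a=14: Ŷ = 4.8 + 0.4·14 = 10.4; r = 10.8 − 10.4 = 0.4
a=16: Ŷ = 4.8 + 0.4·16 = 11.2; r = 10.6 − 11.2 = -0.6
a=18: Ŷ = 4.8 + 0.4·18 = 12; r = 13.4 − 12 = 1.4
Signs: + + + − − + + − +
Runs: +×3, −×2, +×2, −×1, +×1 → 5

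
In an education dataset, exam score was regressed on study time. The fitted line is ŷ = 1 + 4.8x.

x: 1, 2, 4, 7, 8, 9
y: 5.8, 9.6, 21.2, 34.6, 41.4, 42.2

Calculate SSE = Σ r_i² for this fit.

x=1: ŷ = 1 + 4.8·1 = 5.8; r = 5.8 − 5.8 = 0
x=2: ŷ = 1 + 4.8·2 = 10.6; r = 9.6 − 10.6 = -1
x=4: ŷ = 1 + 4.8·4 = 20.2; r = 21.2 − 20.2 = 1
x=7: ŷ = 1 + 4.8·7 = 34.6; r = 34.6 − 34.6 = 0
x=8: ŷ = 1 + 4.8·8 = 39.4; r = 41.4 − 39.4 = 2
x=9: ŷ = 1 + 4.8·9 = 44.2; r = 42.2 − 44.2 = -2
SSE = 0 + 1 + 1 + 0 + 4 + 4 = 10

SSE = 10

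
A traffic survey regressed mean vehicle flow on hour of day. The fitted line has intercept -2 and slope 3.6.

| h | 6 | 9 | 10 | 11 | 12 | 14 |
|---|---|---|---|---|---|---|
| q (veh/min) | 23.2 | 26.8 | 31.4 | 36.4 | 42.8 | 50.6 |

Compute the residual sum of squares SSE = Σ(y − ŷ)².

h=6: ŷ = -2 + 3.6·6 = 19.6; r = 23.2 − 19.6 = 3.6
h=9: ŷ = -2 + 3.6·9 = 30.4; r = 26.8 − 30.4 = -3.6
h=10: ŷ = -2 + 3.6·10 = 34; r = 31.4 − 34 = -2.6
h=11: ŷ = -2 + 3.6·11 = 37.6; r = 36.4 − 37.6 = -1.2
h=12: ŷ = -2 + 3.6·12 = 41.2; r = 42.8 − 41.2 = 1.6
h=14: ŷ = -2 + 3.6·14 = 48.4; r = 50.6 − 48.4 = 2.2
SSE = 12.96 + 12.96 + 6.76 + 1.44 + 2.56 + 4.84 = 41.52

SSE = 41.52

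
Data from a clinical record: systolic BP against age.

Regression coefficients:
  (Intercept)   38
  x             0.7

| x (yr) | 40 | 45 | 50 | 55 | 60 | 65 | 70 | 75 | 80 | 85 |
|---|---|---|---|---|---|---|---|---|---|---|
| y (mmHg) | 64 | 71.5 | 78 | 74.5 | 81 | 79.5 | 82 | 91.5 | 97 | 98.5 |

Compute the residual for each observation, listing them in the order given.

x=40: ŷ = 38 + 0.7·40 = 66; e = 64 − 66 = -2
x=45: ŷ = 38 + 0.7·45 = 69.5; e = 71.5 − 69.5 = 2
x=50: ŷ = 38 + 0.7·50 = 73; e = 78 − 73 = 5
x=55: ŷ = 38 + 0.7·55 = 76.5; e = 74.5 − 76.5 = -2
x=60: ŷ = 38 + 0.7·60 = 80; e = 81 − 80 = 1
x=65: ŷ = 38 + 0.7·65 = 83.5; e = 79.5 − 83.5 = -4
x=70: ŷ = 38 + 0.7·70 = 87; e = 82 − 87 = -5
x=75: ŷ = 38 + 0.7·75 = 90.5; e = 91.5 − 90.5 = 1
x=80: ŷ = 38 + 0.7·80 = 94; e = 97 − 94 = 3
x=85: ŷ = 38 + 0.7·85 = 97.5; e = 98.5 − 97.5 = 1

-2, 2, 5, -2, 1, -4, -5, 1, 3, 1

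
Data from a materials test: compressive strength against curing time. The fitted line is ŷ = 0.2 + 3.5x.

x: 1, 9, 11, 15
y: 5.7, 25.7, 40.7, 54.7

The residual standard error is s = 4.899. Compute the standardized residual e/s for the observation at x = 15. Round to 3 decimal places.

ŷ = 0.2 + 3.5·15 = 52.7
e = 54.7 − 52.7 = 2
e/s = 2 / 4.899 = 0.408

0.408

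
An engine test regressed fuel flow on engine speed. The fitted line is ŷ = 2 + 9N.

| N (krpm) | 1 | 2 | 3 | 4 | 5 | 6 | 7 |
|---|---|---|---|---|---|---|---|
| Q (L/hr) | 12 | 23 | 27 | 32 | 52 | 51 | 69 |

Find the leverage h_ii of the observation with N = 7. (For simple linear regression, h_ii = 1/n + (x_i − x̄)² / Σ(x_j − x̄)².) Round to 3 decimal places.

N̄ = (1 + 2 + 3 + 4 + 5 + 6 + 7)/7 = 4
Σ(N − N̄)² = 9 + 4 + 1 + 0 + 1 + 4 + 9 = 28
h = 1/7 + (3)²/28 = 0.142857 + 0.321429 = 0.464

h = 0.464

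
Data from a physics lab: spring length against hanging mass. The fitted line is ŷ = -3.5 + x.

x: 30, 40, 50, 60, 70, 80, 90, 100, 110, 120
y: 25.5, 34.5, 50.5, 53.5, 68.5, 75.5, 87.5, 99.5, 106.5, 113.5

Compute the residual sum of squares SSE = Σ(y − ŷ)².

SSE = 54

x=30: ŷ = -3.5 + 30 = 26.5; e = 25.5 − 26.5 = -1
x=40: ŷ = -3.5 + 40 = 36.5; e = 34.5 − 36.5 = -2
x=50: ŷ = -3.5 + 50 = 46.5; e = 50.5 − 46.5 = 4
x=60: ŷ = -3.5 + 60 = 56.5; e = 53.5 − 56.5 = -3
x=70: ŷ = -3.5 + 70 = 66.5; e = 68.5 − 66.5 = 2
x=80: ŷ = -3.5 + 80 = 76.5; e = 75.5 − 76.5 = -1
x=90: ŷ = -3.5 + 90 = 86.5; e = 87.5 − 86.5 = 1
x=100: ŷ = -3.5 + 100 = 96.5; e = 99.5 − 96.5 = 3
x=110: ŷ = -3.5 + 110 = 106.5; e = 106.5 − 106.5 = 0
x=120: ŷ = -3.5 + 120 = 116.5; e = 113.5 − 116.5 = -3
SSE = 1 + 4 + 16 + 9 + 4 + 1 + 1 + 9 + 0 + 9 = 54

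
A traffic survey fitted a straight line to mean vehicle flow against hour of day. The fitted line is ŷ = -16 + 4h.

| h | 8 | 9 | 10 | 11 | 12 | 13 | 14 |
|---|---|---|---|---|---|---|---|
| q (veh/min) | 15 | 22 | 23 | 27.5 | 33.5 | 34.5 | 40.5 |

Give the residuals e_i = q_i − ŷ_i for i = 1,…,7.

h=8: ŷ = -16 + 4·8 = 16; e = 15 − 16 = -1
h=9: ŷ = -16 + 4·9 = 20; e = 22 − 20 = 2
h=10: ŷ = -16 + 4·10 = 24; e = 23 − 24 = -1
h=11: ŷ = -16 + 4·11 = 28; e = 27.5 − 28 = -0.5
h=12: ŷ = -16 + 4·12 = 32; e = 33.5 − 32 = 1.5
h=13: ŷ = -16 + 4·13 = 36; e = 34.5 − 36 = -1.5
h=14: ŷ = -16 + 4·14 = 40; e = 40.5 − 40 = 0.5

-1, 2, -1, -0.5, 1.5, -1.5, 0.5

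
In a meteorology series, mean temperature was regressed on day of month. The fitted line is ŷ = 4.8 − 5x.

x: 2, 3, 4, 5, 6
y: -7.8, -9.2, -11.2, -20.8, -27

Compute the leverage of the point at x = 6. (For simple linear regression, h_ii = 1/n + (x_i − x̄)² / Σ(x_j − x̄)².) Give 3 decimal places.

h = 0.600

x̄ = (2 + 3 + 4 + 5 + 6)/5 = 4
Σ(x − x̄)² = 4 + 1 + 0 + 1 + 4 = 10
h = 1/5 + (2)²/10 = 0.2 + 0.4 = 0.600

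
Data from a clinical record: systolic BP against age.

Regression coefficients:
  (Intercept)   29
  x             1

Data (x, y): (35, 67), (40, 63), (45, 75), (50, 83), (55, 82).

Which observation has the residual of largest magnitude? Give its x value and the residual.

x=35: ŷ = 29 + 35 = 64; r = 67 − 64 = 3
x=40: ŷ = 29 + 40 = 69; r = 63 − 69 = -6
x=45: ŷ = 29 + 45 = 74; r = 75 − 74 = 1
x=50: ŷ = 29 + 50 = 79; r = 83 − 79 = 4
x=55: ŷ = 29 + 55 = 84; r = 82 − 84 = -2
Largest |r| is 6 at x = 40, residual -6.

x = 40, r = -6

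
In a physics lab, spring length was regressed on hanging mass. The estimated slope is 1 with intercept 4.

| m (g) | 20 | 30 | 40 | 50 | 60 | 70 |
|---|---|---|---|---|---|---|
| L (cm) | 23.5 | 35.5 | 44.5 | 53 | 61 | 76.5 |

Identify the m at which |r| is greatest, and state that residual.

m=20: ŷ = 4 + 20 = 24; r = 23.5 − 24 = -0.5
m=30: ŷ = 4 + 30 = 34; r = 35.5 − 34 = 1.5
m=40: ŷ = 4 + 40 = 44; r = 44.5 − 44 = 0.5
m=50: ŷ = 4 + 50 = 54; r = 53 − 54 = -1
m=60: ŷ = 4 + 60 = 64; r = 61 − 64 = -3
m=70: ŷ = 4 + 70 = 74; r = 76.5 − 74 = 2.5
Largest |r| is 3 at m = 60, residual -3.

m = 60, r = -3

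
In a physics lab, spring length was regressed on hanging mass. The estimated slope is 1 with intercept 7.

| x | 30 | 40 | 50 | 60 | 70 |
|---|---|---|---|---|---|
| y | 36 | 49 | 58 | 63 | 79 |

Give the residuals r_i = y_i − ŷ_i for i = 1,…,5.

-1, 2, 1, -4, 2

x=30: ŷ = 7 + 30 = 37; r = 36 − 37 = -1
x=40: ŷ = 7 + 40 = 47; r = 49 − 47 = 2
x=50: ŷ = 7 + 50 = 57; r = 58 − 57 = 1
x=60: ŷ = 7 + 60 = 67; r = 63 − 67 = -4
x=70: ŷ = 7 + 70 = 77; r = 79 − 77 = 2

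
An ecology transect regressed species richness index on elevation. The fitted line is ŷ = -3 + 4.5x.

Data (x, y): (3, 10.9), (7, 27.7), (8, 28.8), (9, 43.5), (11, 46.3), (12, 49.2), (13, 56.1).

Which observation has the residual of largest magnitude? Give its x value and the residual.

x = 9, e = 6

x=3: ŷ = -3 + 4.5·3 = 10.5; e = 10.9 − 10.5 = 0.4
x=7: ŷ = -3 + 4.5·7 = 28.5; e = 27.7 − 28.5 = -0.8
x=8: ŷ = -3 + 4.5·8 = 33; e = 28.8 − 33 = -4.2
x=9: ŷ = -3 + 4.5·9 = 37.5; e = 43.5 − 37.5 = 6
x=11: ŷ = -3 + 4.5·11 = 46.5; e = 46.3 − 46.5 = -0.2
x=12: ŷ = -3 + 4.5·12 = 51; e = 49.2 − 51 = -1.8
x=13: ŷ = -3 + 4.5·13 = 55.5; e = 56.1 − 55.5 = 0.6
Largest |e| is 6 at x = 9, residual 6.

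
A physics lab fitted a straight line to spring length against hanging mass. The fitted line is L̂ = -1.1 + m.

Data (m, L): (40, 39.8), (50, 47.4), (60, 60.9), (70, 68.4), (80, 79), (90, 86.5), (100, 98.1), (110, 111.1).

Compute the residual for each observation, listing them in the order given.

0.9, -1.5, 2, -0.5, 0.1, -2.4, -0.8, 2.2

m=40: L̂ = -1.1 + 40 = 38.9; e = 39.8 − 38.9 = 0.9
m=50: L̂ = -1.1 + 50 = 48.9; e = 47.4 − 48.9 = -1.5
m=60: L̂ = -1.1 + 60 = 58.9; e = 60.9 − 58.9 = 2
m=70: L̂ = -1.1 + 70 = 68.9; e = 68.4 − 68.9 = -0.5
m=80: L̂ = -1.1 + 80 = 78.9; e = 79 − 78.9 = 0.1
m=90: L̂ = -1.1 + 90 = 88.9; e = 86.5 − 88.9 = -2.4
m=100: L̂ = -1.1 + 100 = 98.9; e = 98.1 − 98.9 = -0.8
m=110: L̂ = -1.1 + 110 = 108.9; e = 111.1 − 108.9 = 2.2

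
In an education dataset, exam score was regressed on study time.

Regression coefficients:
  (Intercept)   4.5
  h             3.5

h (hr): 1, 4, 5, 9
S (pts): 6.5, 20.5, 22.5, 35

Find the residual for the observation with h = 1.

ŷ = 4.5 + 3.5·1 = 8
e = 6.5 − 8 = -1.5

e = -1.5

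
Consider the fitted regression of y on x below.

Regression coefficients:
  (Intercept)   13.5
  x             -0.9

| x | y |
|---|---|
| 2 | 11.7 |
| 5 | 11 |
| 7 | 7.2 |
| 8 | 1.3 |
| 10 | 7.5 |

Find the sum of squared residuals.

x=2: ŷ = 13.5 − 0.9·2 = 11.7; e = 11.7 − 11.7 = 0
x=5: ŷ = 13.5 − 0.9·5 = 9; e = 11 − 9 = 2
x=7: ŷ = 13.5 − 0.9·7 = 7.2; e = 7.2 − 7.2 = 0
x=8: ŷ = 13.5 − 0.9·8 = 6.3; e = 1.3 − 6.3 = -5
x=10: ŷ = 13.5 − 0.9·10 = 4.5; e = 7.5 − 4.5 = 3
SSE = 0 + 4 + 0 + 25 + 9 = 38

SSE = 38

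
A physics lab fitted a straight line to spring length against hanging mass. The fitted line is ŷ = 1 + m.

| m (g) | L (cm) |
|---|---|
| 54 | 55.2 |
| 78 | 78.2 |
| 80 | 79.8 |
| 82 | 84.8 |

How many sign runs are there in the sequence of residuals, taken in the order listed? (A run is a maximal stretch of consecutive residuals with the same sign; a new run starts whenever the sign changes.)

3 runs

m=54: ŷ = 1 + 54 = 55; r = 55.2 − 55 = 0.2
m=78: ŷ = 1 + 78 = 79; r = 78.2 − 79 = -0.8
m=80: ŷ = 1 + 80 = 81; r = 79.8 − 81 = -1.2
m=82: ŷ = 1 + 82 = 83; r = 84.8 − 83 = 1.8
Signs: + − − +
Runs: +×1, −×2, +×1 → 3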